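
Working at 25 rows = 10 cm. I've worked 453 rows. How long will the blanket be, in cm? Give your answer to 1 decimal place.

181.2 cm.

25 rows / 10 cm = 2.5 rows per cm.
453 / 2.5 = 181.20 cm.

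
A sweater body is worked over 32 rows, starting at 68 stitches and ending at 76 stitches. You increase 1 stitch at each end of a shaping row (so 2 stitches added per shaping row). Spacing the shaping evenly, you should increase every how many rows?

Increase every 8th row.

Stitches to add: |76 − 68| = 8.
Shaping rows needed: 8 / 2 = 4.
32 rows / 4 = every 8 rows.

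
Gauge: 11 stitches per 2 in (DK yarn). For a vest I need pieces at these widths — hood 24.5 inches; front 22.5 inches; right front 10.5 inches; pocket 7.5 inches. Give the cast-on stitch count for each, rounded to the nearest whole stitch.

Rate = 11/2 = 5.5 sts per in.
hood: 24.5 × 5.5 = 134.75 → 135.
front: 22.5 × 5.5 = 123.75 → 124.
right front: 10.5 × 5.5 = 57.75 → 58.
pocket: 7.5 × 5.5 = 41.25 → 41.

hood 135; front 124; right front 58; pocket 41.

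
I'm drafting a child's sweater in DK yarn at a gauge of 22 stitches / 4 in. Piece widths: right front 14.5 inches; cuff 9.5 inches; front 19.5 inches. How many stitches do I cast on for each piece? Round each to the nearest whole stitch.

Rate = 22/4 = 5.5 sts per in.
right front: 14.5 × 5.5 = 79.75 → 80.
cuff: 9.5 × 5.5 = 52.25 → 52.
front: 19.5 × 5.5 = 107.25 → 107.

right front 80; cuff 52; front 107.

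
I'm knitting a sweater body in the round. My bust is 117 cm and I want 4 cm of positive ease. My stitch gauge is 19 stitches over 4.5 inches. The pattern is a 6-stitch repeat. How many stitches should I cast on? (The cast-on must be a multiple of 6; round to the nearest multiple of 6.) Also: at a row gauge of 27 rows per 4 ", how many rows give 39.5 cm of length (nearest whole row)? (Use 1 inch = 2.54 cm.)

Cast on 204 stitches; work 105 rows.

Finished = 117 + 4 = 121 cm.
121 cm × 1/2.54 = 47.64 inches.
19/4.5 = 4.222 sts per in; 47.64 × 4.222 = 201.14 sts.
Nearest multiple of 6 → 204.
39.5 cm = 15.55 inches; × 6.75 = 104.97 → 105 rows.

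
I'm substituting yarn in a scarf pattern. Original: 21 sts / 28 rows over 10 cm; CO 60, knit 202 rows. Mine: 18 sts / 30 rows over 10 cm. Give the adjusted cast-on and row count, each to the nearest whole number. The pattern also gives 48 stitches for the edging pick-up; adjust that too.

Stitches: 60 × 18/21 = 51.43 → 51.
Rows: 202 × 30/28 = 216.43 → 216.
edging pick-up: 48 × 18/21 = 41.14 → 41.

Cast on 51 stitches; work 216 rows; edging pick-up 41 stitches.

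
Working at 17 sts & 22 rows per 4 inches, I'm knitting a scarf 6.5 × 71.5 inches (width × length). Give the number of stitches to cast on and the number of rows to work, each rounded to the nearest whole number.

Cast on 28 stitches and work 393 rows.

Stitch gauge = 17/4 = 4.25 sts/in; 6.5 × 4.25 = 27.62 → 28 sts.
Row gauge = 22/4 = 5.5 rows/in; 71.5 × 5.5 = 393.25 → 393 rows.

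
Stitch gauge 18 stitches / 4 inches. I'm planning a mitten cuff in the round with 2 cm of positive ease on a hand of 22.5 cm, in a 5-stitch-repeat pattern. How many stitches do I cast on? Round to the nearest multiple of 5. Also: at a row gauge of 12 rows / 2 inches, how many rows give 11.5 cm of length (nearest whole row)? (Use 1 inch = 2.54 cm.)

Cast on 45 stitches; work 27 rows.

Finished = 22.5 + 2 = 24.5 cm.
24.5 cm × 1/2.54 = 9.65 inches.
18/4 = 4.5 sts per in; 9.65 × 4.5 = 43.41 sts.
Nearest multiple of 5 → 45.
11.5 cm = 4.53 inches; × 6 = 27.17 → 27 rows.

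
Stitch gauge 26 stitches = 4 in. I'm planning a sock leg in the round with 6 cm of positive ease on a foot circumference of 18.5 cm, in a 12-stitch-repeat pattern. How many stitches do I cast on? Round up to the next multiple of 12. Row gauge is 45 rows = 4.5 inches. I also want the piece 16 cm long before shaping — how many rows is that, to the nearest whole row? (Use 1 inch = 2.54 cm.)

Finished = 18.5 + 6 = 24.5 cm.
24.5 cm × 1/2.54 = 9.65 inches.
26/4 = 6.5 sts per in; 9.65 × 6.5 = 62.70 sts.
Next multiple of 12 → 72.
16 cm = 6.30 inches; × 10 = 62.99 → 63 rows.

Cast on 72 stitches; work 63 rows.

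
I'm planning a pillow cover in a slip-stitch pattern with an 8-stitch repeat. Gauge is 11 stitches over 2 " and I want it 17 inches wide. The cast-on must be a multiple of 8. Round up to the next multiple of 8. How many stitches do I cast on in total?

11 / 2 = 5.5 sts per inch.
17 × 5.5 = 93.50 sts.
Next multiple of 8: 96.

CO 96 sts.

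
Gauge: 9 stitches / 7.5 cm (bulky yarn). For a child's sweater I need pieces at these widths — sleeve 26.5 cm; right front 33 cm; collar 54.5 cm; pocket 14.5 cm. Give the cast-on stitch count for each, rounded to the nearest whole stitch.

sleeve 32; right front 40; collar 65; pocket 17.

Rate = 9/7.5 = 1.2 sts per cm.
sleeve: 26.5 × 1.2 = 31.80 → 32.
right front: 33 × 1.2 = 39.60 → 40.
collar: 54.5 × 1.2 = 65.40 → 65.
pocket: 14.5 × 1.2 = 17.40 → 17.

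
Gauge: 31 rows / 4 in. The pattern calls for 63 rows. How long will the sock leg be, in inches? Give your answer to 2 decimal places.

8.13 inches.

31 rows / 4 inch = 7.75 rows per inch.
63 / 7.75 = 8.129 inches.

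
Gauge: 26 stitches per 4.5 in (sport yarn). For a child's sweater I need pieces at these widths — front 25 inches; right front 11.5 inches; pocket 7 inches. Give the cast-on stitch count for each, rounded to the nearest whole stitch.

front 144; right front 66; pocket 40.

Rate = 26/4.5 = 5.778 sts per in.
front: 25 × 5.778 = 144.44 → 144.
right front: 11.5 × 5.778 = 66.44 → 66.
pocket: 7 × 5.778 = 40.44 → 40.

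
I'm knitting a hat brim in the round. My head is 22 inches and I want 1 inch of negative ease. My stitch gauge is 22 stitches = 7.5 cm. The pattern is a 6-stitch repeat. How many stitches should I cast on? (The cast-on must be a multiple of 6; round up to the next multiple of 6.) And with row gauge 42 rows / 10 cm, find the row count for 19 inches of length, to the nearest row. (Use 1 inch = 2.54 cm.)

Cast on 162 stitches; work 203 rows.

Finished = 22 − 1 = 21 inches.
21 inches × 2.54 = 53.34 cm.
22/7.5 = 2.933 sts per cm; 53.34 × 2.933 = 156.46 sts.
Next multiple of 6 → 162.
19 inches = 48.26 cm; × 4.2 = 202.69 → 203 rows.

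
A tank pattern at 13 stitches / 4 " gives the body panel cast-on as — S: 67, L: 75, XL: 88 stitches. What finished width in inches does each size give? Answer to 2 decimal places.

13/4 = 3.25 sts per in.
S: 67 / 3.25 = 20.615 → 20.62 in.
L: 75 / 3.25 = 23.077 → 23.08 in.
XL: 88 / 3.25 = 27.077 → 27.08 in.

S 20.62 inches; L 23.08 inches; XL 27.08 inches.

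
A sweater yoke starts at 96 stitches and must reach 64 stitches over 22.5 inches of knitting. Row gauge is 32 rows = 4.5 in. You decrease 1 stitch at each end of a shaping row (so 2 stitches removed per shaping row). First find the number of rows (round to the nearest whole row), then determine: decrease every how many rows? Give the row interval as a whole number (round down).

Rows = 22.5 × 7.111 = 160.0 → 160 rows.
Stitches to remove: 32 → 16 shaping rows (at 2 st each).
160 / 16 = 10.00 → every 10 rows.

Decrease every 10th row.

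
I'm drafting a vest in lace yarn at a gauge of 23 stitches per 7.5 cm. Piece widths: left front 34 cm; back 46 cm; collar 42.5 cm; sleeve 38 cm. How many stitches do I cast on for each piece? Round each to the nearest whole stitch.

Rate = 23/7.5 = 3.067 sts per cm.
left front: 34 × 3.067 = 104.27 → 104.
back: 46 × 3.067 = 141.07 → 141.
collar: 42.5 × 3.067 = 130.33 → 130.
sleeve: 38 × 3.067 = 116.53 → 117.

left front 104; back 141; collar 130; sleeve 117.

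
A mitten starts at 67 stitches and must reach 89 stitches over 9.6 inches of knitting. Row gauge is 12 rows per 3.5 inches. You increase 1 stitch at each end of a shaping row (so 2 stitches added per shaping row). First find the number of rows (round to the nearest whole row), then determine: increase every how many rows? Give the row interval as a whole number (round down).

Rows = 9.6 × 3.429 = 32.9 → 33 rows.
Stitches to add: 22 → 11 shaping rows (at 2 st each).
33 / 11 = 3.00 → every 3 rows.

Increase every 3rd row.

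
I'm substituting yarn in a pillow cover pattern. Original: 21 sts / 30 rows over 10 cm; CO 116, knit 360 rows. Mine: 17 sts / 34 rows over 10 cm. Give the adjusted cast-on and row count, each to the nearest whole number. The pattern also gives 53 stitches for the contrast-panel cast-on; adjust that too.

Cast on 94 stitches; work 408 rows; contrast-panel cast-on 43 stitches.

Stitches: 116 × 17/21 = 93.90 → 94.
Rows: 360 × 34/30 = 408.00 → 408.
contrast-panel cast-on: 53 × 17/21 = 42.90 → 43.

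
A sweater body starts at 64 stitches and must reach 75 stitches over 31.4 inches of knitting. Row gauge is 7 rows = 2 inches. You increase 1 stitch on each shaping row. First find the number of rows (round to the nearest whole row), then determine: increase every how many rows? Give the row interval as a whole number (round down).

Increase every 10th row.

Rows = 31.4 × 3.5 = 109.9 → 110 rows.
Stitches to add: 11 → 11 shaping rows (at 1 st each).
110 / 11 = 10.00 → every 10 rows.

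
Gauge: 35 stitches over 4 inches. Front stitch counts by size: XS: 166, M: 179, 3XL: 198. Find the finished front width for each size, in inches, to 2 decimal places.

XS 18.97 inches; M 20.46 inches; 3XL 22.63 inches.

35/4 = 8.75 sts per in.
XS: 166 / 8.75 = 18.971 → 18.97 in.
M: 179 / 8.75 = 20.457 → 20.46 in.
3XL: 198 / 8.75 = 22.629 → 22.63 in.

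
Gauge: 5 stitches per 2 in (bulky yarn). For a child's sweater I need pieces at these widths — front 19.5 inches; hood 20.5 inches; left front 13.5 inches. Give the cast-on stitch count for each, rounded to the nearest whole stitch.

front 49; hood 51; left front 34.

Rate = 5/2 = 2.5 sts per in.
front: 19.5 × 2.5 = 48.75 → 49.
hood: 20.5 × 2.5 = 51.25 → 51.
left front: 13.5 × 2.5 = 33.75 → 34.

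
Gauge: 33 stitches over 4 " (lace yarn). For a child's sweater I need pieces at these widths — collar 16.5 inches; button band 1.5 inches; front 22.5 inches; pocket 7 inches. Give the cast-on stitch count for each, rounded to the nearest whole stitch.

Rate = 33/4 = 8.25 sts per in.
collar: 16.5 × 8.25 = 136.12 → 136.
button band: 1.5 × 8.25 = 12.38 → 12.
front: 22.5 × 8.25 = 185.62 → 186.
pocket: 7 × 8.25 = 57.75 → 58.

collar 136; button band 12; front 186; pocket 58.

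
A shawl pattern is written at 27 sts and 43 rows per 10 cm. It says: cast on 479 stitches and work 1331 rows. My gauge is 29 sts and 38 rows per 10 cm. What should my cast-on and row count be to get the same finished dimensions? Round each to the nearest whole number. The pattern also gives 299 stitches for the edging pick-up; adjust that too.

Cast on 514 stitches; work 1176 rows; edging pick-up 321 stitches.

Stitches: 479 × 29/27 = 514.48 → 514.
Rows: 1331 × 38/43 = 1176.23 → 1176.
edging pick-up: 299 × 29/27 = 321.15 → 321.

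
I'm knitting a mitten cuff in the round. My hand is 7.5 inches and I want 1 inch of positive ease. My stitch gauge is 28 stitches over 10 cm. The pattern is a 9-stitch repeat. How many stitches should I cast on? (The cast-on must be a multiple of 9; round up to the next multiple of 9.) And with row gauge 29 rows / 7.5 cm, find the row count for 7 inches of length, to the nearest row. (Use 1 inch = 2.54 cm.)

Cast on 63 stitches; work 69 rows.

Finished = 7.5 + 1 = 8.5 inches.
8.5 inches × 2.54 = 21.59 cm.
28/10 = 2.8 sts per cm; 21.59 × 2.8 = 60.45 sts.
Next multiple of 9 → 63.
7 inches = 17.78 cm; × 3.867 = 68.75 → 69 rows.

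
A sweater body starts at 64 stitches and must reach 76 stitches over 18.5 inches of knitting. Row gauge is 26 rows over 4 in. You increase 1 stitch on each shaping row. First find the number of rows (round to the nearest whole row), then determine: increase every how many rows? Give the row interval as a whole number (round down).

Increase every 10th row.

Rows = 18.5 × 6.5 = 120.2 → 120 rows.
Stitches to add: 12 → 12 shaping rows (at 1 st each).
120 / 12 = 10.00 → every 10 rows.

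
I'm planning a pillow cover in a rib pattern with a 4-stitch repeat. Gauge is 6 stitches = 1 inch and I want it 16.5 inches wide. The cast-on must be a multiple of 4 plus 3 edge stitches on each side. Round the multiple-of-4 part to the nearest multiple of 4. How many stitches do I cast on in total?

Cast on 98 stitches.

6 / 1 = 6 sts per inch.
16.5 × 6 = 99.00 sts.
Less 6 edge sts → 93.00 for the repeat.
Nearest multiple of 4: 92.
Add back 6 edge sts → 98.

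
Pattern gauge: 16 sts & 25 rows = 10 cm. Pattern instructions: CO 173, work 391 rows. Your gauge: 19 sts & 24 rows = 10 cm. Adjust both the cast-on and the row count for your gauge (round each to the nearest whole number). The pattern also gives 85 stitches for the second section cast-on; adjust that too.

Stitches: 173 × 19/16 = 205.44 → 205.
Rows: 391 × 24/25 = 375.36 → 375.
second section cast-on: 85 × 19/16 = 100.94 → 101.

Cast on 205 stitches; work 375 rows; second section cast-on 101 stitches.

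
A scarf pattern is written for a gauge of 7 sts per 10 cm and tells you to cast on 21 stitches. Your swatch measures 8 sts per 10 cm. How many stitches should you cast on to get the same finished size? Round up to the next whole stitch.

CO 24 sts.

Scale factor = 8 / 7 = 1.143.
21 × 8 / 7 = 24.00 sts.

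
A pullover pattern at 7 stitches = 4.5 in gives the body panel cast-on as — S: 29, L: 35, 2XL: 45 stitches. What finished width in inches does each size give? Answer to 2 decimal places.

S 18.64 inches; L 22.50 inches; 2XL 28.93 inches.

7/4.5 = 1.556 sts per in.
S: 29 / 1.556 = 18.643 → 18.64 in.
L: 35 / 1.556 = 22.500 → 22.50 in.
2XL: 45 / 1.556 = 28.929 → 28.93 in.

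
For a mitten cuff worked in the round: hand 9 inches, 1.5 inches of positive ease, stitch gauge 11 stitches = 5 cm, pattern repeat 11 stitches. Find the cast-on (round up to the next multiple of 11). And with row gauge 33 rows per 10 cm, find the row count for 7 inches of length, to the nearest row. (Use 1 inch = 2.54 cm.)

Cast on 66 stitches; work 59 rows.

Finished = 9 + 1.5 = 10.5 inches.
10.5 inches × 2.54 = 26.67 cm.
11/5 = 2.2 sts per cm; 26.67 × 2.2 = 58.67 sts.
Next multiple of 11 → 66.
7 inches = 17.78 cm; × 3.3 = 58.67 → 59 rows.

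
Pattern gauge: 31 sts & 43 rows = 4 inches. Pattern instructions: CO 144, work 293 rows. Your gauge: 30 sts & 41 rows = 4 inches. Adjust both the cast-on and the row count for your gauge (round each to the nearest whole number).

Stitches: 144 × 30/31 = 139.35 → 139.
Rows: 293 × 41/43 = 279.37 → 279.

Cast on 139 stitches; work 279 rows.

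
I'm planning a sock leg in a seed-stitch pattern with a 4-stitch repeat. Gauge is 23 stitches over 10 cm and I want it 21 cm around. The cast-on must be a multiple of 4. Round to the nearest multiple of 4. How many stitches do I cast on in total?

Cast on 48 stitches.

23 / 10 = 2.3 sts per cm.
21 × 2.3 = 48.30 sts.
Nearest multiple of 4: 48.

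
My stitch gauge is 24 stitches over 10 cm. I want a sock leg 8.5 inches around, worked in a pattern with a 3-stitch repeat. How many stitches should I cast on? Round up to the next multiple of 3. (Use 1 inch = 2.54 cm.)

Cast on 54 stitches.

8.5 in = 8.5 × 2.54 = 21.59 cm.
24 / 10 = 2.4 sts/cm.
21.59 × 2.4 = 51.82 sts.
→ 54.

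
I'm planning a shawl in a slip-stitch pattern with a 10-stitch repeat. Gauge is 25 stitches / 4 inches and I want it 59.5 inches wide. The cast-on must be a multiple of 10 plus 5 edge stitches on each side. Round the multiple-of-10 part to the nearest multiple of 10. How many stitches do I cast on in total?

25 / 4 = 6.25 sts per inch.
59.5 × 6.25 = 371.88 sts.
Less 10 edge sts → 361.88 for the repeat.
Nearest multiple of 10: 360.
Add back 10 edge sts → 370.

Cast on 370 stitches.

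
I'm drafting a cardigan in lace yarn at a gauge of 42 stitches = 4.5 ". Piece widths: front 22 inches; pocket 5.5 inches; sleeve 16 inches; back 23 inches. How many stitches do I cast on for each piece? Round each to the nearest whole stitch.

Rate = 42/4.5 = 9.333 sts per in.
front: 22 × 9.333 = 205.33 → 205.
pocket: 5.5 × 9.333 = 51.33 → 51.
sleeve: 16 × 9.333 = 149.33 → 149.
back: 23 × 9.333 = 214.67 → 215.

front 205; pocket 51; sleeve 149; back 215.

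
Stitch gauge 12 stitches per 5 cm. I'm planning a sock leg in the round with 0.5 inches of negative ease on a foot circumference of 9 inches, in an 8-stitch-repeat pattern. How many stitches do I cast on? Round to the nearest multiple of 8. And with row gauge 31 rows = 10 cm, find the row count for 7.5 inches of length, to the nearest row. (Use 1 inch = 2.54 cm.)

Finished = 9 − 0.5 = 8.5 inches.
8.5 inches × 2.54 = 21.59 cm.
12/5 = 2.4 sts per cm; 21.59 × 2.4 = 51.82 sts.
Nearest multiple of 8 → 48.
7.5 inches = 19.05 cm; × 3.1 = 59.05 → 59 rows.

Cast on 48 stitches; work 59 rows.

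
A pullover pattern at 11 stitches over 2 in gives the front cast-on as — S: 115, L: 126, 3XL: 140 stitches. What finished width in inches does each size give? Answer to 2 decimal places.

11/2 = 5.5 sts per in.
S: 115 / 5.5 = 20.909 → 20.91 in.
L: 126 / 5.5 = 22.909 → 22.91 in.
3XL: 140 / 5.5 = 25.455 → 25.45 in.

S 20.91 inches; L 22.91 inches; 3XL 25.45 inches.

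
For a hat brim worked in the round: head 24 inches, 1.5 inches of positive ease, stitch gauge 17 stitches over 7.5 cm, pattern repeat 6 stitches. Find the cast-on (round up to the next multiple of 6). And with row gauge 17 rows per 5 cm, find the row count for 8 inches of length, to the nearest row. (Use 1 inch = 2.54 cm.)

Finished = 24 + 1.5 = 25.5 inches.
25.5 inches × 2.54 = 64.77 cm.
17/7.5 = 2.267 sts per cm; 64.77 × 2.267 = 146.81 sts.
Next multiple of 6 → 150.
8 inches = 20.32 cm; × 3.4 = 69.09 → 69 rows.

Cast on 150 stitches; work 69 rows.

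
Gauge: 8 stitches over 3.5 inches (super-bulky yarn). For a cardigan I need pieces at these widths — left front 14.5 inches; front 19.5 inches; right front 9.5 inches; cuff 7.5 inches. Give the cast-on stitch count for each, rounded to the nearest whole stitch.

Rate = 8/3.5 = 2.286 sts per in.
left front: 14.5 × 2.286 = 33.14 → 33.
front: 19.5 × 2.286 = 44.57 → 45.
right front: 9.5 × 2.286 = 21.71 → 22.
cuff: 7.5 × 2.286 = 17.14 → 17.

left front 33; front 45; right front 22; cuff 17.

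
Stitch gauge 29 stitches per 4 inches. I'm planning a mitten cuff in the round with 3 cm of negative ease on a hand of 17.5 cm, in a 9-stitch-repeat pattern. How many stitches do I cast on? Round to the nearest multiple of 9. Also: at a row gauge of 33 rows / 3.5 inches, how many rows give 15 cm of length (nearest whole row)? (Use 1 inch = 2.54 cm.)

Finished = 17.5 − 3 = 14.5 cm.
14.5 cm × 1/2.54 = 5.71 inches.
29/4 = 7.25 sts per in; 5.71 × 7.25 = 41.39 sts.
Nearest multiple of 9 → 45.
15 cm = 5.91 inches; × 9.429 = 55.68 → 56 rows.

Cast on 45 stitches; work 56 rows.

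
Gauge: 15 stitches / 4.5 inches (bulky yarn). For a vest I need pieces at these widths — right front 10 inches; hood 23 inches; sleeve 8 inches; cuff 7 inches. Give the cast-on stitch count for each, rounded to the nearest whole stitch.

right front 33; hood 77; sleeve 27; cuff 23.

Rate = 15/4.5 = 3.333 sts per in.
right front: 10 × 3.333 = 33.33 → 33.
hood: 23 × 3.333 = 76.67 → 77.
sleeve: 8 × 3.333 = 26.67 → 27.
cuff: 7 × 3.333 = 23.33 → 23.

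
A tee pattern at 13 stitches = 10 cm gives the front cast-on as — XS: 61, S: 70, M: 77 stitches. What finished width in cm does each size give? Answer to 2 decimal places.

13/10 = 1.3 sts per cm.
XS: 61 / 1.3 = 46.923 → 46.92 cm.
S: 70 / 1.3 = 53.846 → 53.85 cm.
M: 77 / 1.3 = 59.231 → 59.23 cm.

XS 46.92 cm; S 53.85 cm; M 59.23 cm.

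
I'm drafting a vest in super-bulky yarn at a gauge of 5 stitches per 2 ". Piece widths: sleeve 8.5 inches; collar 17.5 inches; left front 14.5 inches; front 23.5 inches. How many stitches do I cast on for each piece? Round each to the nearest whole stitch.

Rate = 5/2 = 2.5 sts per in.
sleeve: 8.5 × 2.5 = 21.25 → 21.
collar: 17.5 × 2.5 = 43.75 → 44.
left front: 14.5 × 2.5 = 36.25 → 36.
front: 23.5 × 2.5 = 58.75 → 59.

sleeve 21; collar 44; left front 36; front 59.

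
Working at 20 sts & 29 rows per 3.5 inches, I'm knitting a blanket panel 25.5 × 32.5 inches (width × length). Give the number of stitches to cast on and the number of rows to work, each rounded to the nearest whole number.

Cast on 146 stitches and work 269 rows.

Stitch gauge = 20/3.5 = 5.714 sts/in; 25.5 × 5.714 = 145.71 → 146 sts.
Row gauge = 29/3.5 = 8.286 rows/in; 32.5 × 8.286 = 269.29 → 269 rows.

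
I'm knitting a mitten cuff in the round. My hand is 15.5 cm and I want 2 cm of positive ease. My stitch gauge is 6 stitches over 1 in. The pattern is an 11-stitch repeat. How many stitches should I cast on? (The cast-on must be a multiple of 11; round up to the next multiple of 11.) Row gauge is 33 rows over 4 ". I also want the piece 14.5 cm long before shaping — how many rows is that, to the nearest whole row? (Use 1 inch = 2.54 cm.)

Cast on 44 stitches; work 47 rows.

Finished = 15.5 + 2 = 17.5 cm.
17.5 cm × 1/2.54 = 6.89 inches.
6/1 = 6 sts per in; 6.89 × 6 = 41.34 sts.
Next multiple of 11 → 44.
14.5 cm = 5.71 inches; × 8.25 = 47.10 → 47 rows.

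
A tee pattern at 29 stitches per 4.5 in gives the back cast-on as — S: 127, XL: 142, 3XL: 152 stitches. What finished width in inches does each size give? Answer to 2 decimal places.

S 19.71 inches; XL 22.03 inches; 3XL 23.59 inches.

29/4.5 = 6.444 sts per in.
S: 127 / 6.444 = 19.707 → 19.71 in.
XL: 142 / 6.444 = 22.034 → 22.03 in.
3XL: 152 / 6.444 = 23.586 → 23.59 in.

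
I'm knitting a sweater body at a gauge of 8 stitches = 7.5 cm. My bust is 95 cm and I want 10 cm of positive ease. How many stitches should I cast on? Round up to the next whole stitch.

Finished = 95 + 10 = 105 cm.
8 / 7.5 = 1.067 sts per cm.
105.00 × 1.067 = 112.00 sts.

112 stitches.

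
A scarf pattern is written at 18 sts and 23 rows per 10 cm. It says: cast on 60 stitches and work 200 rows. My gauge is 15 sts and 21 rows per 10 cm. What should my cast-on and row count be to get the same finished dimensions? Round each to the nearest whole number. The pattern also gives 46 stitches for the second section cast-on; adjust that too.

Cast on 50 stitches; work 183 rows; second section cast-on 38 stitches.

Stitches: 60 × 15/18 = 50.00 → 50.
Rows: 200 × 21/23 = 182.61 → 183.
second section cast-on: 46 × 15/18 = 38.33 → 38.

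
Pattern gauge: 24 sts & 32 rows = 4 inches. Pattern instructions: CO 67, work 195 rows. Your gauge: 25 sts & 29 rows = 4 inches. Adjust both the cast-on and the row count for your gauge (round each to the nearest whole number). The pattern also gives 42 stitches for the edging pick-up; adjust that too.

Cast on 70 stitches; work 177 rows; edging pick-up 44 stitches.

Stitches: 67 × 25/24 = 69.79 → 70.
Rows: 195 × 29/32 = 176.72 → 177.
edging pick-up: 42 × 25/24 = 43.75 → 44.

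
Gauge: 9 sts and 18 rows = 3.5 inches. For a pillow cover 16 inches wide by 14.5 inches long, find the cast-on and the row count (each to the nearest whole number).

Cast on 41 stitches and work 75 rows.

Stitch gauge = 9/3.5 = 2.571 sts/in; 16 × 2.571 = 41.14 → 41 sts.
Row gauge = 18/3.5 = 5.143 rows/in; 14.5 × 5.143 = 74.57 → 75 rows.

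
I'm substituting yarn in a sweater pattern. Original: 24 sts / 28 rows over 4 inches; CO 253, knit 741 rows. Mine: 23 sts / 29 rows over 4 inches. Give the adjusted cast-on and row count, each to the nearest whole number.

Cast on 242 stitches; work 767 rows.

Stitches: 253 × 23/24 = 242.46 → 242.
Rows: 741 × 29/28 = 767.46 → 767.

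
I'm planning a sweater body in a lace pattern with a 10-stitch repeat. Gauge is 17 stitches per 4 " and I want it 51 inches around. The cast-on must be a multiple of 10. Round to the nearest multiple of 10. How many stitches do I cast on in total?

17 / 4 = 4.25 sts per inch.
51 × 4.25 = 216.75 sts.
Nearest multiple of 10: 220.

Cast on 220 stitches.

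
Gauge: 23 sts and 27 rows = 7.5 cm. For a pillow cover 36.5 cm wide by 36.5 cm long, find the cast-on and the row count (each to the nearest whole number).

Stitch gauge = 23/7.5 = 3.067 sts/cm; 36.5 × 3.067 = 111.93 → 112 sts.
Row gauge = 27/7.5 = 3.6 rows/cm; 36.5 × 3.6 = 131.40 → 131 rows.

Cast on 112 stitches and work 131 rows.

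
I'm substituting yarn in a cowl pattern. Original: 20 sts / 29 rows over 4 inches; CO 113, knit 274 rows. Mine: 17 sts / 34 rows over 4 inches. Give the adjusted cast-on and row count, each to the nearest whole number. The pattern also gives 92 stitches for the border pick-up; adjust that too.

Cast on 96 stitches; work 321 rows; border pick-up 78 stitches.

Stitches: 113 × 17/20 = 96.05 → 96.
Rows: 274 × 34/29 = 321.24 → 321.
border pick-up: 92 × 17/20 = 78.20 → 78.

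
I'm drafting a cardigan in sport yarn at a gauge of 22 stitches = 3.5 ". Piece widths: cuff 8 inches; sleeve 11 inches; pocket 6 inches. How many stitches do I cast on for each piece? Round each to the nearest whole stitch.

Rate = 22/3.5 = 6.286 sts per in.
cuff: 8 × 6.286 = 50.29 → 50.
sleeve: 11 × 6.286 = 69.14 → 69.
pocket: 6 × 6.286 = 37.71 → 38.

cuff 50; sleeve 69; pocket 38.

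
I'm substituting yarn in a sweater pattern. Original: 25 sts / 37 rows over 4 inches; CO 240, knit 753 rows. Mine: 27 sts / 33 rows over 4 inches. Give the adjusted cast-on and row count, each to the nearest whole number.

Stitches: 240 × 27/25 = 259.20 → 259.
Rows: 753 × 33/37 = 671.59 → 672.

Cast on 259 stitches; work 672 rows.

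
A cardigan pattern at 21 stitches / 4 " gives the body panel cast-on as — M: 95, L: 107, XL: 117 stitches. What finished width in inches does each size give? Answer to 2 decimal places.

M 18.10 inches; L 20.38 inches; XL 22.29 inches.

21/4 = 5.25 sts per in.
M: 95 / 5.25 = 18.095 → 18.10 in.
L: 107 / 5.25 = 20.381 → 20.38 in.
XL: 117 / 5.25 = 22.286 → 22.29 in.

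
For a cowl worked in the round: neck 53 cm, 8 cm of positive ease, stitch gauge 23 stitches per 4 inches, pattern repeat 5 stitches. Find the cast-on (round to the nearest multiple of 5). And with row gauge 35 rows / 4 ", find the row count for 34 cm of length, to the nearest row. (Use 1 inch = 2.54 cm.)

Finished = 53 + 8 = 61 cm.
61 cm × 1/2.54 = 24.02 inches.
23/4 = 5.75 sts per in; 24.02 × 5.75 = 138.09 sts.
Nearest multiple of 5 → 140.
34 cm = 13.39 inches; × 8.75 = 117.13 → 117 rows.

Cast on 140 stitches; work 117 rows.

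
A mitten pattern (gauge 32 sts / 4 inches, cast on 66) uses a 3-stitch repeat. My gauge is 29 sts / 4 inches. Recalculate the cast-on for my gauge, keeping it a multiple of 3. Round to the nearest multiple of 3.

Cast on 60 stitches.

66 × 29 / 32 = 59.81.
Nearest multiple of 3: 60.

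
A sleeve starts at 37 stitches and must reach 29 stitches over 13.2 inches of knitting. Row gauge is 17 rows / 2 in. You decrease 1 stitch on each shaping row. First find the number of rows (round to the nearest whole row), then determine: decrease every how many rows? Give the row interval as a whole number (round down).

Rows = 13.2 × 8.5 = 112.2 → 112 rows.
Stitches to remove: 8 → 8 shaping rows (at 1 st each).
112 / 8 = 14.00 → every 14 rows.

Decrease every 14th row.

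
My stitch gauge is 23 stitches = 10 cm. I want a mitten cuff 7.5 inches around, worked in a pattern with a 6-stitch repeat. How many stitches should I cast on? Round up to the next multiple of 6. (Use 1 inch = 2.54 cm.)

48 stitches.

7.5 in = 7.5 × 2.54 = 19.05 cm.
23 / 10 = 2.3 sts/cm.
19.05 × 2.3 = 43.81 sts.
→ 48.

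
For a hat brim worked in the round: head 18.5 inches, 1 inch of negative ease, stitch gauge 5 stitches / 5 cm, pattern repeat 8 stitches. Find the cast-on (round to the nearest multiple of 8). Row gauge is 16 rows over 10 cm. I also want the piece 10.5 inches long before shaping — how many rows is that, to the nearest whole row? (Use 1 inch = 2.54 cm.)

Finished = 18.5 − 1 = 17.5 inches.
17.5 inches × 2.54 = 44.45 cm.
5/5 = 1 sts per cm; 44.45 × 1 = 44.45 sts.
Nearest multiple of 8 → 48.
10.5 inches = 26.67 cm; × 1.6 = 42.67 → 43 rows.

Cast on 48 stitches; work 43 rows.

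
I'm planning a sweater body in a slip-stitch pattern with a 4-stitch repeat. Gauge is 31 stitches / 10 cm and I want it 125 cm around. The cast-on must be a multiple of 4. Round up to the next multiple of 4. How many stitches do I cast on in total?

Cast on 388 stitches.

31 / 10 = 3.1 sts per cm.
125 × 3.1 = 387.50 sts.
Next multiple of 4: 388.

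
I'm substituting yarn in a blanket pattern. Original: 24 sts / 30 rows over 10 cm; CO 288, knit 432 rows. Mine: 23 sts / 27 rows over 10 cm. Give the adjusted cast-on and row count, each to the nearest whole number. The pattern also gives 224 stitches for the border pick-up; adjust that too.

Stitches: 288 × 23/24 = 276.00 → 276.
Rows: 432 × 27/30 = 388.80 → 389.
border pick-up: 224 × 23/24 = 214.67 → 215.

Cast on 276 stitches; work 389 rows; border pick-up 215 stitches.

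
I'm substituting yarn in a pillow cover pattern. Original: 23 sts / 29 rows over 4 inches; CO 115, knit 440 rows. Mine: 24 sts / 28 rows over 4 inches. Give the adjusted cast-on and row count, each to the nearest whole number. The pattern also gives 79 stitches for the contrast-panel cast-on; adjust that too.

Stitches: 115 × 24/23 = 120.00 → 120.
Rows: 440 × 28/29 = 424.83 → 425.
contrast-panel cast-on: 79 × 24/23 = 82.43 → 82.

Cast on 120 stitches; work 425 rows; contrast-panel cast-on 82 stitches.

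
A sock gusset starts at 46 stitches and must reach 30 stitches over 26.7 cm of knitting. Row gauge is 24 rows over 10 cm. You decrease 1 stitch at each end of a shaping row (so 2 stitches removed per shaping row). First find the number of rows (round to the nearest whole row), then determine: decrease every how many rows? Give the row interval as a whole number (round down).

Decrease every 8th row.

Rows = 26.7 × 2.4 = 64.1 → 64 rows.
Stitches to remove: 16 → 8 shaping rows (at 2 st each).
64 / 8 = 8.00 → every 8 rows.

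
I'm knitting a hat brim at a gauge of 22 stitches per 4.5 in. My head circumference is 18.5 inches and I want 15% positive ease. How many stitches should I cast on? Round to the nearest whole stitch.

104 stitches.

Finished = 18.5 × 1.15 = 21.27 in.
22 / 4.5 = 4.889 sts per inch.
21.27 × 4.889 = 104.01 sts.
→ 104 sts.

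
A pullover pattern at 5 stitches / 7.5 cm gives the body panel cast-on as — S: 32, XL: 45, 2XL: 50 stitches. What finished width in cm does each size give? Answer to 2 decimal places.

S 48.00 cm; XL 67.50 cm; 2XL 75.00 cm.

5/7.5 = 0.667 sts per cm.
S: 32 / 0.667 = 48.000 → 48.00 cm.
XL: 45 / 0.667 = 67.500 → 67.50 cm.
2XL: 50 / 0.667 = 75.000 → 75.00 cm.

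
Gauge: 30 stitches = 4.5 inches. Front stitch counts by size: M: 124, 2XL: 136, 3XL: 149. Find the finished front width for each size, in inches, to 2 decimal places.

M 18.60 inches; 2XL 20.40 inches; 3XL 22.35 inches.

30/4.5 = 6.667 sts per in.
M: 124 / 6.667 = 18.600 → 18.60 in.
2XL: 136 / 6.667 = 20.400 → 20.40 in.
3XL: 149 / 6.667 = 22.350 → 22.35 in.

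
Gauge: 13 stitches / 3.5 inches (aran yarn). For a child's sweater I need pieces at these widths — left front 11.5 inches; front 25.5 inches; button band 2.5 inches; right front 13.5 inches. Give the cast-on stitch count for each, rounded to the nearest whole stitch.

Rate = 13/3.5 = 3.714 sts per in.
left front: 11.5 × 3.714 = 42.71 → 43.
front: 25.5 × 3.714 = 94.71 → 95.
button band: 2.5 × 3.714 = 9.29 → 9.
right front: 13.5 × 3.714 = 50.14 → 50.

left front 43; front 95; button band 9; right front 50.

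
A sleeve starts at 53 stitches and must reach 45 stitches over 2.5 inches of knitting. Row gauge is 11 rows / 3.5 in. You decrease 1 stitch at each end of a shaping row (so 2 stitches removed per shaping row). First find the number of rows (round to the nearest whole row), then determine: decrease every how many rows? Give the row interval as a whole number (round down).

Decrease every 2nd row.

Rows = 2.5 × 3.143 = 7.9 → 8 rows.
Stitches to remove: 8 → 4 shaping rows (at 2 st each).
8 / 4 = 2.00 → every 2 rows.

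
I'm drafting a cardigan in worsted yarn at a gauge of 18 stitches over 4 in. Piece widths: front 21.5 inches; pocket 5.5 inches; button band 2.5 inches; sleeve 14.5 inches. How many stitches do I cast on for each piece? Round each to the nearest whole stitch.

front 97; pocket 25; button band 11; sleeve 65.

Rate = 18/4 = 4.5 sts per in.
front: 21.5 × 4.5 = 96.75 → 97.
pocket: 5.5 × 4.5 = 24.75 → 25.
button band: 2.5 × 4.5 = 11.25 → 11.
sleeve: 14.5 × 4.5 = 65.25 → 65.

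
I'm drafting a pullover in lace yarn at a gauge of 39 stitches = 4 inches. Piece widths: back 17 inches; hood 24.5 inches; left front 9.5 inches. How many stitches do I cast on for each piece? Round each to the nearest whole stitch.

Rate = 39/4 = 9.75 sts per in.
back: 17 × 9.75 = 165.75 → 166.
hood: 24.5 × 9.75 = 238.88 → 239.
left front: 9.5 × 9.75 = 92.62 → 93.

back 166; hood 239; left front 93.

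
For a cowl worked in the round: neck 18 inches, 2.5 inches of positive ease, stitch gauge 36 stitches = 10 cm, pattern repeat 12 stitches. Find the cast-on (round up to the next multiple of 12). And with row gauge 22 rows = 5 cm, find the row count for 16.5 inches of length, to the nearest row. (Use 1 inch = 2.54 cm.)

Finished = 18 + 2.5 = 20.5 inches.
20.5 inches × 2.54 = 52.07 cm.
36/10 = 3.6 sts per cm; 52.07 × 3.6 = 187.45 sts.
Next multiple of 12 → 192.
16.5 inches = 41.91 cm; × 4.4 = 184.40 → 184 rows.

Cast on 192 stitches; work 184 rows.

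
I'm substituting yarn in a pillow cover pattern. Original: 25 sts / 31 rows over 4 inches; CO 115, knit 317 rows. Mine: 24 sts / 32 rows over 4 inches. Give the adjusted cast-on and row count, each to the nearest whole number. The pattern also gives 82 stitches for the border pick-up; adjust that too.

Stitches: 115 × 24/25 = 110.40 → 110.
Rows: 317 × 32/31 = 327.23 → 327.
border pick-up: 82 × 24/25 = 78.72 → 79.

Cast on 110 stitches; work 327 rows; border pick-up 79 stitches.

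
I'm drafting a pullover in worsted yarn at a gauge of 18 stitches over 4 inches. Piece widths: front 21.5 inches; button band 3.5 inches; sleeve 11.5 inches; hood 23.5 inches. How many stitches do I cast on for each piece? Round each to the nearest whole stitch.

Rate = 18/4 = 4.5 sts per in.
front: 21.5 × 4.5 = 96.75 → 97.
button band: 3.5 × 4.5 = 15.75 → 16.
sleeve: 11.5 × 4.5 = 51.75 → 52.
hood: 23.5 × 4.5 = 105.75 → 106.

front 97; button band 16; sleeve 52; hood 106.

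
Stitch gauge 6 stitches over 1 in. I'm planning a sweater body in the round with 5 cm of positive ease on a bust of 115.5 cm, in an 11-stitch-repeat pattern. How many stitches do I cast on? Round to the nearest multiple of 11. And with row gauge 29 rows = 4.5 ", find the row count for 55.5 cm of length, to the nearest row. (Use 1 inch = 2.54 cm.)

Finished = 115.5 + 5 = 120.5 cm.
120.5 cm × 1/2.54 = 47.44 inches.
6/1 = 6 sts per in; 47.44 × 6 = 284.65 sts.
Nearest multiple of 11 → 286.
55.5 cm = 21.85 inches; × 6.444 = 140.81 → 141 rows.

Cast on 286 stitches; work 141 rows.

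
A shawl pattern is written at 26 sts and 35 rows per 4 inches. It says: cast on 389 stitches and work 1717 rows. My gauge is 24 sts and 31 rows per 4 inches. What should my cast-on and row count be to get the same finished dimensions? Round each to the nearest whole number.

Stitches: 389 × 24/26 = 359.08 → 359.
Rows: 1717 × 31/35 = 1520.77 → 1521.

Cast on 359 stitches; work 1521 rows.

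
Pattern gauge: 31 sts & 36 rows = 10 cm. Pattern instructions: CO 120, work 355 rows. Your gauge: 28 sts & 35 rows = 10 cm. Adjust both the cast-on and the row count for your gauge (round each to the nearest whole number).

Cast on 108 stitches; work 345 rows.

Stitches: 120 × 28/31 = 108.39 → 108.
Rows: 355 × 35/36 = 345.14 → 345.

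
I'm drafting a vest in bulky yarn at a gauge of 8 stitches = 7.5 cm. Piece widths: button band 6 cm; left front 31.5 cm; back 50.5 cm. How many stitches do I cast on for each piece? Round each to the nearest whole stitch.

Rate = 8/7.5 = 1.067 sts per cm.
button band: 6 × 1.067 = 6.40 → 6.
left front: 31.5 × 1.067 = 33.60 → 34.
back: 50.5 × 1.067 = 53.87 → 54.

button band 6; left front 34; back 54.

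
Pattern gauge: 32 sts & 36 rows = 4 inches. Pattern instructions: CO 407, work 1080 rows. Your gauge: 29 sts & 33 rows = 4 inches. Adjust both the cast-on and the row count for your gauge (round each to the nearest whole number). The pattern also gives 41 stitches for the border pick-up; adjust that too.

Cast on 369 stitches; work 990 rows; border pick-up 37 stitches.

Stitches: 407 × 29/32 = 368.84 → 369.
Rows: 1080 × 33/36 = 990.00 → 990.
border pick-up: 41 × 29/32 = 37.16 → 37.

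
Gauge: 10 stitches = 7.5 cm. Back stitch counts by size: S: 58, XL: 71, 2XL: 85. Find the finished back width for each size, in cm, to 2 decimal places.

10/7.5 = 1.333 sts per cm.
S: 58 / 1.333 = 43.500 → 43.50 cm.
XL: 71 / 1.333 = 53.250 → 53.25 cm.
2XL: 85 / 1.333 = 63.750 → 63.75 cm.

S 43.50 cm; XL 53.25 cm; 2XL 63.75 cm.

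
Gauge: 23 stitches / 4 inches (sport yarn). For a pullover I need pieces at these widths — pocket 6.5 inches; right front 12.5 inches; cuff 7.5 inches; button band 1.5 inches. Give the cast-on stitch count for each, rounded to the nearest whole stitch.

Rate = 23/4 = 5.75 sts per in.
pocket: 6.5 × 5.75 = 37.38 → 37.
right front: 12.5 × 5.75 = 71.88 → 72.
cuff: 7.5 × 5.75 = 43.12 → 43.
button band: 1.5 × 5.75 = 8.62 → 9.

pocket 37; right front 72; cuff 43; button band 9.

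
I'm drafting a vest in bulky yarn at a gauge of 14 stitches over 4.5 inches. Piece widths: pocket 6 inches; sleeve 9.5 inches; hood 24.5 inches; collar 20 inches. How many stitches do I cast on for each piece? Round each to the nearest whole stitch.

pocket 19; sleeve 30; hood 76; collar 62.

Rate = 14/4.5 = 3.111 sts per in.
pocket: 6 × 3.111 = 18.67 → 19.
sleeve: 9.5 × 3.111 = 29.56 → 30.
hood: 24.5 × 3.111 = 76.22 → 76.
collar: 20 × 3.111 = 62.22 → 62.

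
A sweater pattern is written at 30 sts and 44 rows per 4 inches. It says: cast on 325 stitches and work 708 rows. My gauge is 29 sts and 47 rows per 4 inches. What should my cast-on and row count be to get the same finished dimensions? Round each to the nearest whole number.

Cast on 314 stitches; work 756 rows.

Stitches: 325 × 29/30 = 314.17 → 314.
Rows: 708 × 47/44 = 756.27 → 756.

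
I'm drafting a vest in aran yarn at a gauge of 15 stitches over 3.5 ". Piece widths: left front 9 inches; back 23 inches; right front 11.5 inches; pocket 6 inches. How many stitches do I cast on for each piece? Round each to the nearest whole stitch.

left front 39; back 99; right front 49; pocket 26.

Rate = 15/3.5 = 4.286 sts per in.
left front: 9 × 4.286 = 38.57 → 39.
back: 23 × 4.286 = 98.57 → 99.
right front: 11.5 × 4.286 = 49.29 → 49.
pocket: 6 × 4.286 = 25.71 → 26.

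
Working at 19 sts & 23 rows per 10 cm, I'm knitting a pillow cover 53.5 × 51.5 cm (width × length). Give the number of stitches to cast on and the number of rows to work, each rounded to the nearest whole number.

Cast on 102 stitches and work 118 rows.

Stitch gauge = 19/10 = 1.9 sts/cm; 53.5 × 1.9 = 101.65 → 102 sts.
Row gauge = 23/10 = 2.3 rows/cm; 51.5 × 2.3 = 118.45 → 118 rows.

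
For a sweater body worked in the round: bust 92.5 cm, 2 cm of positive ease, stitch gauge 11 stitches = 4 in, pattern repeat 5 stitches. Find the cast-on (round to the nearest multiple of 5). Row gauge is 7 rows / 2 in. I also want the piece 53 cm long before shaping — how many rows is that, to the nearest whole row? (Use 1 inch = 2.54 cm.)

Finished = 92.5 + 2 = 94.5 cm.
94.5 cm × 1/2.54 = 37.20 inches.
11/4 = 2.75 sts per in; 37.20 × 2.75 = 102.31 sts.
Nearest multiple of 5 → 100.
53 cm = 20.87 inches; × 3.5 = 73.03 → 73 rows.

Cast on 100 stitches; work 73 rows.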